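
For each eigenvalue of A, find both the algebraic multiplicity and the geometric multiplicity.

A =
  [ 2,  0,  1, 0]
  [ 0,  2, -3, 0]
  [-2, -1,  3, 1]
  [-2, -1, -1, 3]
λ = 2: alg = 2, geom = 2; λ = 3: alg = 2, geom = 1

Step 1 — factor the characteristic polynomial to read off the algebraic multiplicities:
  χ_A(x) = (x - 3)^2*(x - 2)^2

Step 2 — compute geometric multiplicities via the rank-nullity identity g(λ) = n − rank(A − λI):
  rank(A − (2)·I) = 2, so dim ker(A − (2)·I) = n − 2 = 2
  rank(A − (3)·I) = 3, so dim ker(A − (3)·I) = n − 3 = 1

Summary:
  λ = 2: algebraic multiplicity = 2, geometric multiplicity = 2
  λ = 3: algebraic multiplicity = 2, geometric multiplicity = 1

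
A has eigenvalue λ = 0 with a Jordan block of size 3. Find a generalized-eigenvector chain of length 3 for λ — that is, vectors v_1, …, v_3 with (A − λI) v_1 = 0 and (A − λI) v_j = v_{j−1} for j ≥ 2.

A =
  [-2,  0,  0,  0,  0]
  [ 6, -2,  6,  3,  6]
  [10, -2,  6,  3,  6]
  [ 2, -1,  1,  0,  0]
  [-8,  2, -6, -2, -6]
A Jordan chain for λ = 0 of length 3:
v_1 = (0, -6, -6, 0, 4)ᵀ
v_2 = (0, 0, 0, -2, 0)ᵀ
v_3 = (0, 3, 1, 0, 0)ᵀ

Let N = A − (0)·I. We want v_3 with N^3 v_3 = 0 but N^2 v_3 ≠ 0; then v_{j-1} := N · v_j for j = 3, …, 2.

Pick v_3 = (0, 3, 1, 0, 0)ᵀ.
Then v_2 = N · v_3 = (0, 0, 0, -2, 0)ᵀ.
Then v_1 = N · v_2 = (0, -6, -6, 0, 4)ᵀ.

Sanity check: (A − (0)·I) v_1 = (0, 0, 0, 0, 0)ᵀ = 0. ✓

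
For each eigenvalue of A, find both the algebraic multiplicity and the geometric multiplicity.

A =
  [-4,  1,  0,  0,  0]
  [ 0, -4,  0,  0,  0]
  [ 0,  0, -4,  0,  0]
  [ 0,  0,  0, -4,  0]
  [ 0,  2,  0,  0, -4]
λ = -4: alg = 5, geom = 4

Step 1 — factor the characteristic polynomial to read off the algebraic multiplicities:
  χ_A(x) = (x + 4)^5

Step 2 — compute geometric multiplicities via the rank-nullity identity g(λ) = n − rank(A − λI):
  rank(A − (-4)·I) = 1, so dim ker(A − (-4)·I) = n − 1 = 4

Summary:
  λ = -4: algebraic multiplicity = 5, geometric multiplicity = 4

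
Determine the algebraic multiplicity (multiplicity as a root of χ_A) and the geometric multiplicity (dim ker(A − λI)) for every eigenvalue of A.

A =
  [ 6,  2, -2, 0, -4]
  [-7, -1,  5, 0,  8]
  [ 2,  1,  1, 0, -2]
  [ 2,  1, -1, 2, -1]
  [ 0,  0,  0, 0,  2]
λ = 2: alg = 5, geom = 2

Step 1 — factor the characteristic polynomial to read off the algebraic multiplicities:
  χ_A(x) = (x - 2)^5

Step 2 — compute geometric multiplicities via the rank-nullity identity g(λ) = n − rank(A − λI):
  rank(A − (2)·I) = 3, so dim ker(A − (2)·I) = n − 3 = 2

Summary:
  λ = 2: algebraic multiplicity = 5, geometric multiplicity = 2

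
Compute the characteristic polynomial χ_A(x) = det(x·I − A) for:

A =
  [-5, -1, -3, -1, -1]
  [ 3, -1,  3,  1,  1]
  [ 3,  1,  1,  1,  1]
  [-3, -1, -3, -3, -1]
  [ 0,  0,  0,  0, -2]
x^5 + 10*x^4 + 40*x^3 + 80*x^2 + 80*x + 32

Expanding det(x·I − A) (e.g. by cofactor expansion or by noting that A is similar to its Jordan form J, which has the same characteristic polynomial as A) gives
  χ_A(x) = x^5 + 10*x^4 + 40*x^3 + 80*x^2 + 80*x + 32
which factors as (x + 2)^5. The eigenvalues (with algebraic multiplicities) are λ = -2 with multiplicity 5.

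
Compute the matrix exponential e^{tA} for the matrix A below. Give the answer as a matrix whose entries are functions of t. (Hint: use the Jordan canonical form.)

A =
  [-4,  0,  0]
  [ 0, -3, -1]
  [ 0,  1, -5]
e^{tA} =
  [exp(-4*t), 0, 0]
  [0, t*exp(-4*t) + exp(-4*t), -t*exp(-4*t)]
  [0, t*exp(-4*t), -t*exp(-4*t) + exp(-4*t)]

Strategy: write A = P · J · P⁻¹ where J is a Jordan canonical form, so e^{tA} = P · e^{tJ} · P⁻¹, and e^{tJ} can be computed block-by-block.

A has Jordan form
J =
  [-4,  1,  0]
  [ 0, -4,  0]
  [ 0,  0, -4]
(up to reordering of blocks).

Per-block formulas:
  For a 1×1 block at λ = -4: exp(t · [-4]) = [e^(-4t)].
  For a 2×2 Jordan block J_2(-4): exp(t · J_2(-4)) = e^(-4t)·(I + t·N), where N is the 2×2 nilpotent shift.

After assembling e^{tJ} and conjugating by P, we get:

e^{tA} =
  [exp(-4*t), 0, 0]
  [0, t*exp(-4*t) + exp(-4*t), -t*exp(-4*t)]
  [0, t*exp(-4*t), -t*exp(-4*t) + exp(-4*t)]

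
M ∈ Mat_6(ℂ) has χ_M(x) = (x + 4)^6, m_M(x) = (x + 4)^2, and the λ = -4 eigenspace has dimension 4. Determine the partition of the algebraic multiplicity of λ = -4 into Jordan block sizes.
Block sizes for λ = -4: [2, 2, 1, 1]

Step 1 — from the characteristic polynomial, algebraic multiplicity of λ = -4 is 6. From dim ker(M − (-4)·I) = 4, there are exactly 4 Jordan blocks for λ = -4.
Step 2 — from the minimal polynomial, the factor (x + 4)^2 tells us the largest block for λ = -4 has size 2.
Step 3 — with total size 6, 4 blocks, and largest block 2, the block sizes (in nonincreasing order) are [2, 2, 1, 1].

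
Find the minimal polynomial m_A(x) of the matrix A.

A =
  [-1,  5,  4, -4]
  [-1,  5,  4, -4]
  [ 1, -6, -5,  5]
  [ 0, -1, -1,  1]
x^2

The characteristic polynomial is χ_A(x) = x^4, so the eigenvalues are known. The minimal polynomial is
  m_A(x) = Π_λ (x − λ)^{k_λ}
where k_λ is the size of the *largest* Jordan block for λ (equivalently, the smallest k with (A − λI)^k v = 0 for every generalised eigenvector v of λ).

  λ = 0: largest Jordan block has size 2, contributing (x − 0)^2

So m_A(x) = x^2 = x^2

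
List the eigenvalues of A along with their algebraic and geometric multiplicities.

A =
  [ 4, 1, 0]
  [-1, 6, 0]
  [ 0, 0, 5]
λ = 5: alg = 3, geom = 2

Step 1 — factor the characteristic polynomial to read off the algebraic multiplicities:
  χ_A(x) = (x - 5)^3

Step 2 — compute geometric multiplicities via the rank-nullity identity g(λ) = n − rank(A − λI):
  rank(A − (5)·I) = 1, so dim ker(A − (5)·I) = n − 1 = 2

Summary:
  λ = 5: algebraic multiplicity = 3, geometric multiplicity = 2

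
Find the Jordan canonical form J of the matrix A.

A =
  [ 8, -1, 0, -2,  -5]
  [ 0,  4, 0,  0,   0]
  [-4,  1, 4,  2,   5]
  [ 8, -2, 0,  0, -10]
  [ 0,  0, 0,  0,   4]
J_2(4) ⊕ J_1(4) ⊕ J_1(4) ⊕ J_1(4)

The characteristic polynomial is
  det(x·I − A) = x^5 - 20*x^4 + 160*x^3 - 640*x^2 + 1280*x - 1024 = (x - 4)^5

Eigenvalues and multiplicities (the geometric multiplicity of λ is n − rank(A − λI), which equals the number of Jordan blocks for λ):
  λ = 4: algebraic multiplicity = 5, geometric multiplicity = 4

Determining the block sizes for each eigenvalue:
  λ = 4: 4 blocks summing to 5 forces exactly one block of size 2 and the rest size 1 → block sizes [2, 1, 1, 1]

Assembling the blocks gives a Jordan form
J =
  [4, 1, 0, 0, 0]
  [0, 4, 0, 0, 0]
  [0, 0, 4, 0, 0]
  [0, 0, 0, 4, 0]
  [0, 0, 0, 0, 4]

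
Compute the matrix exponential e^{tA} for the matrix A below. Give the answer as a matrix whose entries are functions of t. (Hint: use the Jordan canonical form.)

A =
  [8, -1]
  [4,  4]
e^{tA} =
  [2*t*exp(6*t) + exp(6*t), -t*exp(6*t)]
  [4*t*exp(6*t), -2*t*exp(6*t) + exp(6*t)]

Strategy: write A = P · J · P⁻¹ where J is a Jordan canonical form, so e^{tA} = P · e^{tJ} · P⁻¹, and e^{tJ} can be computed block-by-block.

A has Jordan form
J =
  [6, 1]
  [0, 6]
(up to reordering of blocks).

Per-block formulas:
  For a 2×2 Jordan block J_2(6): exp(t · J_2(6)) = e^(6t)·(I + t·N), where N is the 2×2 nilpotent shift.

After assembling e^{tJ} and conjugating by P, we get:

e^{tA} =
  [2*t*exp(6*t) + exp(6*t), -t*exp(6*t)]
  [4*t*exp(6*t), -2*t*exp(6*t) + exp(6*t)]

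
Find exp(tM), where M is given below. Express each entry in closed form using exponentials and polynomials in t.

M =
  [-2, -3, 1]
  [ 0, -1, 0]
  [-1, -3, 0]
e^{tM} =
  [-t*exp(-t) + exp(-t), -3*t*exp(-t), t*exp(-t)]
  [0, exp(-t), 0]
  [-t*exp(-t), -3*t*exp(-t), t*exp(-t) + exp(-t)]

Strategy: write M = P · J · P⁻¹ where J is a Jordan canonical form, so e^{tM} = P · e^{tJ} · P⁻¹, and e^{tJ} can be computed block-by-block.

M has Jordan form
J =
  [-1,  1,  0]
  [ 0, -1,  0]
  [ 0,  0, -1]
(up to reordering of blocks).

Per-block formulas:
  For a 2×2 Jordan block J_2(-1): exp(t · J_2(-1)) = e^(-1t)·(I + t·N), where N is the 2×2 nilpotent shift.
  For a 1×1 block at λ = -1: exp(t · [-1]) = [e^(-1t)].

After assembling e^{tJ} and conjugating by P, we get:

e^{tM} =
  [-t*exp(-t) + exp(-t), -3*t*exp(-t), t*exp(-t)]
  [0, exp(-t), 0]
  [-t*exp(-t), -3*t*exp(-t), t*exp(-t) + exp(-t)]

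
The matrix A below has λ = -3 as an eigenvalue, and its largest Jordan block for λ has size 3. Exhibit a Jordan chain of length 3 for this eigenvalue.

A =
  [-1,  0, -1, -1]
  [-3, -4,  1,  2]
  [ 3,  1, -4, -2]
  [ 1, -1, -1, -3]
A Jordan chain for λ = -3 of length 3:
v_1 = (0, 2, -2, 2)ᵀ
v_2 = (2, -3, 3, 1)ᵀ
v_3 = (1, 0, 0, 0)ᵀ

Let N = A − (-3)·I. We want v_3 with N^3 v_3 = 0 but N^2 v_3 ≠ 0; then v_{j-1} := N · v_j for j = 3, …, 2.

Pick v_3 = (1, 0, 0, 0)ᵀ.
Then v_2 = N · v_3 = (2, -3, 3, 1)ᵀ.
Then v_1 = N · v_2 = (0, 2, -2, 2)ᵀ.

Sanity check: (A − (-3)·I) v_1 = (0, 0, 0, 0)ᵀ = 0. ✓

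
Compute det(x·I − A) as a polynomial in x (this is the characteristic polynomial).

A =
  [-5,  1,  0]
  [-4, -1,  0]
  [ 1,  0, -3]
x^3 + 9*x^2 + 27*x + 27

Expanding det(x·I − A) (e.g. by cofactor expansion or by noting that A is similar to its Jordan form J, which has the same characteristic polynomial as A) gives
  χ_A(x) = x^3 + 9*x^2 + 27*x + 27
which factors as (x + 3)^3. The eigenvalues (with algebraic multiplicities) are λ = -3 with multiplicity 3.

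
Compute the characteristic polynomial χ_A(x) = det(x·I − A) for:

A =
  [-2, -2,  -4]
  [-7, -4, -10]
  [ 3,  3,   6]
x^3

Expanding det(x·I − A) (e.g. by cofactor expansion or by noting that A is similar to its Jordan form J, which has the same characteristic polynomial as A) gives
  χ_A(x) = x^3
which factors as x^3. The eigenvalues (with algebraic multiplicities) are λ = 0 with multiplicity 3.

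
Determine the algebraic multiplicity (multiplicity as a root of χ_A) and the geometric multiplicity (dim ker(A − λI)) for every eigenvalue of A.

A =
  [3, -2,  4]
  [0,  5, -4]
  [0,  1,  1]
λ = 3: alg = 3, geom = 2

Step 1 — factor the characteristic polynomial to read off the algebraic multiplicities:
  χ_A(x) = (x - 3)^3

Step 2 — compute geometric multiplicities via the rank-nullity identity g(λ) = n − rank(A − λI):
  rank(A − (3)·I) = 1, so dim ker(A − (3)·I) = n − 1 = 2

Summary:
  λ = 3: algebraic multiplicity = 3, geometric multiplicity = 2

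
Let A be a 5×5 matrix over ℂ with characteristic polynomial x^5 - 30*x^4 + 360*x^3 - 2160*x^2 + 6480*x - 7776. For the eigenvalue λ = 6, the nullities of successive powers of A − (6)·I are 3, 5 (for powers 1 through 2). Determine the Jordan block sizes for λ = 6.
Block sizes for λ = 6: [2, 2, 1]

From the dimensions of kernels of powers, the number of Jordan blocks of size at least j is d_j − d_{j−1} where d_j = dim ker(N^j) (with d_0 = 0). Computing the differences gives [3, 2].
The number of blocks of size exactly k is (#blocks of size ≥ k) − (#blocks of size ≥ k + 1), so the partition is: 1 block(s) of size 1, 2 block(s) of size 2.
In nonincreasing order the block sizes are [2, 2, 1].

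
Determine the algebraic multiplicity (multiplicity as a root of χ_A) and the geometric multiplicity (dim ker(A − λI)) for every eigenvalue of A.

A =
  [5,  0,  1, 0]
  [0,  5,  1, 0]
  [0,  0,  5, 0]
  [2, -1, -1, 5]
λ = 5: alg = 4, geom = 2

Step 1 — factor the characteristic polynomial to read off the algebraic multiplicities:
  χ_A(x) = (x - 5)^4

Step 2 — compute geometric multiplicities via the rank-nullity identity g(λ) = n − rank(A − λI):
  rank(A − (5)·I) = 2, so dim ker(A − (5)·I) = n − 2 = 2

Summary:
  λ = 5: algebraic multiplicity = 4, geometric multiplicity = 2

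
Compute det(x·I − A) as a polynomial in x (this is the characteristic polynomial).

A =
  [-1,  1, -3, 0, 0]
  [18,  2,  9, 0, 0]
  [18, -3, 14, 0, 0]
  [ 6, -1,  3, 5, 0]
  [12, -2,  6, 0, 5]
x^5 - 25*x^4 + 250*x^3 - 1250*x^2 + 3125*x - 3125

Expanding det(x·I − A) (e.g. by cofactor expansion or by noting that A is similar to its Jordan form J, which has the same characteristic polynomial as A) gives
  χ_A(x) = x^5 - 25*x^4 + 250*x^3 - 1250*x^2 + 3125*x - 3125
which factors as (x - 5)^5. The eigenvalues (with algebraic multiplicities) are λ = 5 with multiplicity 5.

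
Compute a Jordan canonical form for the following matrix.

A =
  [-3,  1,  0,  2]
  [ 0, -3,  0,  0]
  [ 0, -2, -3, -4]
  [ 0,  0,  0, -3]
J_2(-3) ⊕ J_1(-3) ⊕ J_1(-3)

The characteristic polynomial is
  det(x·I − A) = x^4 + 12*x^3 + 54*x^2 + 108*x + 81 = (x + 3)^4

Eigenvalues and multiplicities (the geometric multiplicity of λ is n − rank(A − λI), which equals the number of Jordan blocks for λ):
  λ = -3: algebraic multiplicity = 4, geometric multiplicity = 3

Determining the block sizes for each eigenvalue:
  λ = -3: 3 blocks summing to 4 forces exactly one block of size 2 and the rest size 1 → block sizes [2, 1, 1]

Assembling the blocks gives a Jordan form
J =
  [-3,  1,  0,  0]
  [ 0, -3,  0,  0]
  [ 0,  0, -3,  0]
  [ 0,  0,  0, -3]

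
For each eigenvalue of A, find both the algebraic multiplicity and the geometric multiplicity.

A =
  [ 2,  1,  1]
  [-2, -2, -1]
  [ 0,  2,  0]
λ = 0: alg = 3, geom = 1

Step 1 — factor the characteristic polynomial to read off the algebraic multiplicities:
  χ_A(x) = x^3

Step 2 — compute geometric multiplicities via the rank-nullity identity g(λ) = n − rank(A − λI):
  rank(A − (0)·I) = 2, so dim ker(A − (0)·I) = n − 2 = 1

Summary:
  λ = 0: algebraic multiplicity = 3, geometric multiplicity = 1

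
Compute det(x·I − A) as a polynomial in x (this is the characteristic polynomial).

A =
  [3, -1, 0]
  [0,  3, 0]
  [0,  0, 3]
x^3 - 9*x^2 + 27*x - 27

Expanding det(x·I − A) (e.g. by cofactor expansion or by noting that A is similar to its Jordan form J, which has the same characteristic polynomial as A) gives
  χ_A(x) = x^3 - 9*x^2 + 27*x - 27
which factors as (x - 3)^3. The eigenvalues (with algebraic multiplicities) are λ = 3 with multiplicity 3.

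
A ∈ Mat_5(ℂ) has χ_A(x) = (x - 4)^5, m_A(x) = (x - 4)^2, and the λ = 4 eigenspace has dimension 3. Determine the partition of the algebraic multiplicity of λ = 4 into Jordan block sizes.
Block sizes for λ = 4: [2, 2, 1]

Step 1 — from the characteristic polynomial, algebraic multiplicity of λ = 4 is 5. From dim ker(A − (4)·I) = 3, there are exactly 3 Jordan blocks for λ = 4.
Step 2 — from the minimal polynomial, the factor (x − 4)^2 tells us the largest block for λ = 4 has size 2.
Step 3 — with total size 5, 3 blocks, and largest block 2, the block sizes (in nonincreasing order) are [2, 2, 1].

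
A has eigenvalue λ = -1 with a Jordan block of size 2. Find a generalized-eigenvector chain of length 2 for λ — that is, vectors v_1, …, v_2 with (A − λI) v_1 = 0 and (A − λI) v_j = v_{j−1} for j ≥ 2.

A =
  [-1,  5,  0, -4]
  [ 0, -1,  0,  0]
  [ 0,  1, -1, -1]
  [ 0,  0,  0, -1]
A Jordan chain for λ = -1 of length 2:
v_1 = (5, 0, 1, 0)ᵀ
v_2 = (0, 1, 0, 0)ᵀ

Let N = A − (-1)·I. We want v_2 with N^2 v_2 = 0 but N^1 v_2 ≠ 0; then v_{j-1} := N · v_j for j = 2, …, 2.

Pick v_2 = (0, 1, 0, 0)ᵀ.
Then v_1 = N · v_2 = (5, 0, 1, 0)ᵀ.

Sanity check: (A − (-1)·I) v_1 = (0, 0, 0, 0)ᵀ = 0. ✓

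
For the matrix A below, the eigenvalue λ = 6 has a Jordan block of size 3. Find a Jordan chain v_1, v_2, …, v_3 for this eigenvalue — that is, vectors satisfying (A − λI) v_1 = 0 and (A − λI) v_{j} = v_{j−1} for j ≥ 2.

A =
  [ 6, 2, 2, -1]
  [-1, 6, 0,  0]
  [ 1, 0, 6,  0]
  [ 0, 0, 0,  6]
A Jordan chain for λ = 6 of length 3:
v_1 = (0, -2, 2, 0)ᵀ
v_2 = (2, 0, 0, 0)ᵀ
v_3 = (0, 1, 0, 0)ᵀ

Let N = A − (6)·I. We want v_3 with N^3 v_3 = 0 but N^2 v_3 ≠ 0; then v_{j-1} := N · v_j for j = 3, …, 2.

Pick v_3 = (0, 1, 0, 0)ᵀ.
Then v_2 = N · v_3 = (2, 0, 0, 0)ᵀ.
Then v_1 = N · v_2 = (0, -2, 2, 0)ᵀ.

Sanity check: (A − (6)·I) v_1 = (0, 0, 0, 0)ᵀ = 0. ✓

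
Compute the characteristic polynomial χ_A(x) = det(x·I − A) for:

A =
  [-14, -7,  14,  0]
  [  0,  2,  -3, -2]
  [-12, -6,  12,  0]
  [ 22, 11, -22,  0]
x^4

Expanding det(x·I − A) (e.g. by cofactor expansion or by noting that A is similar to its Jordan form J, which has the same characteristic polynomial as A) gives
  χ_A(x) = x^4
which factors as x^4. The eigenvalues (with algebraic multiplicities) are λ = 0 with multiplicity 4.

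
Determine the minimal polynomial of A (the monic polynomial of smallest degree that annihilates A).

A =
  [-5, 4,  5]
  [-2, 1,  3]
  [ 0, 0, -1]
x^3 + 5*x^2 + 7*x + 3

The characteristic polynomial is χ_A(x) = (x + 1)^2*(x + 3), so the eigenvalues are known. The minimal polynomial is
  m_A(x) = Π_λ (x − λ)^{k_λ}
where k_λ is the size of the *largest* Jordan block for λ (equivalently, the smallest k with (A − λI)^k v = 0 for every generalised eigenvector v of λ).

  λ = -3: largest Jordan block has size 1, contributing (x + 3)
  λ = -1: largest Jordan block has size 2, contributing (x + 1)^2

So m_A(x) = (x + 1)^2*(x + 3) = x^3 + 5*x^2 + 7*x + 3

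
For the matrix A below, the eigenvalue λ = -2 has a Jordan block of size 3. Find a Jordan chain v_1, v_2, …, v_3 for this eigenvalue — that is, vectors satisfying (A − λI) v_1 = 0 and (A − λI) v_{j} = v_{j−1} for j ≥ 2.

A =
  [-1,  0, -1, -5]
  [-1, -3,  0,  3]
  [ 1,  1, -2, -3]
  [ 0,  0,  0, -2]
A Jordan chain for λ = -2 of length 3:
v_1 = (-1, 1, -1, 0)ᵀ
v_2 = (0, -1, 1, 0)ᵀ
v_3 = (0, 1, 0, 0)ᵀ

Let N = A − (-2)·I. We want v_3 with N^3 v_3 = 0 but N^2 v_3 ≠ 0; then v_{j-1} := N · v_j for j = 3, …, 2.

Pick v_3 = (0, 1, 0, 0)ᵀ.
Then v_2 = N · v_3 = (0, -1, 1, 0)ᵀ.
Then v_1 = N · v_2 = (-1, 1, -1, 0)ᵀ.

Sanity check: (A − (-2)·I) v_1 = (0, 0, 0, 0)ᵀ = 0. ✓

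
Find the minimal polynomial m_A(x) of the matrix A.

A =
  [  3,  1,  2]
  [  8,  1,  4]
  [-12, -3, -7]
x^2 + 2*x + 1

The characteristic polynomial is χ_A(x) = (x + 1)^3, so the eigenvalues are known. The minimal polynomial is
  m_A(x) = Π_λ (x − λ)^{k_λ}
where k_λ is the size of the *largest* Jordan block for λ (equivalently, the smallest k with (A − λI)^k v = 0 for every generalised eigenvector v of λ).

  λ = -1: largest Jordan block has size 2, contributing (x + 1)^2

So m_A(x) = (x + 1)^2 = x^2 + 2*x + 1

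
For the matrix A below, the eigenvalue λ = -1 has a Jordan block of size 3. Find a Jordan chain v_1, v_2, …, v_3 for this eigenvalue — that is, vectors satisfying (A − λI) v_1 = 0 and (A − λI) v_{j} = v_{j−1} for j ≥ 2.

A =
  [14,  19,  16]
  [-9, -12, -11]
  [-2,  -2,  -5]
A Jordan chain for λ = -1 of length 3:
v_1 = (22, -14, -4)ᵀ
v_2 = (15, -9, -2)ᵀ
v_3 = (1, 0, 0)ᵀ

Let N = A − (-1)·I. We want v_3 with N^3 v_3 = 0 but N^2 v_3 ≠ 0; then v_{j-1} := N · v_j for j = 3, …, 2.

Pick v_3 = (1, 0, 0)ᵀ.
Then v_2 = N · v_3 = (15, -9, -2)ᵀ.
Then v_1 = N · v_2 = (22, -14, -4)ᵀ.

Sanity check: (A − (-1)·I) v_1 = (0, 0, 0)ᵀ = 0. ✓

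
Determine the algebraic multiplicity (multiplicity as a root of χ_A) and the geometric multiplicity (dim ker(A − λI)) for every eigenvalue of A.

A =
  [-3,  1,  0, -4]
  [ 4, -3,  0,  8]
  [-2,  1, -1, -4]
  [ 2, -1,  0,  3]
λ = -1: alg = 4, geom = 3

Step 1 — factor the characteristic polynomial to read off the algebraic multiplicities:
  χ_A(x) = (x + 1)^4

Step 2 — compute geometric multiplicities via the rank-nullity identity g(λ) = n − rank(A − λI):
  rank(A − (-1)·I) = 1, so dim ker(A − (-1)·I) = n − 1 = 3

Summary:
  λ = -1: algebraic multiplicity = 4, geometric multiplicity = 3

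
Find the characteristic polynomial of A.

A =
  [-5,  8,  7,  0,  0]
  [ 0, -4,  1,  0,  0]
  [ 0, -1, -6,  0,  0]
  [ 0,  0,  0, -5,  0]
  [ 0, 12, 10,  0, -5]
x^5 + 25*x^4 + 250*x^3 + 1250*x^2 + 3125*x + 3125

Expanding det(x·I − A) (e.g. by cofactor expansion or by noting that A is similar to its Jordan form J, which has the same characteristic polynomial as A) gives
  χ_A(x) = x^5 + 25*x^4 + 250*x^3 + 1250*x^2 + 3125*x + 3125
which factors as (x + 5)^5. The eigenvalues (with algebraic multiplicities) are λ = -5 with multiplicity 5.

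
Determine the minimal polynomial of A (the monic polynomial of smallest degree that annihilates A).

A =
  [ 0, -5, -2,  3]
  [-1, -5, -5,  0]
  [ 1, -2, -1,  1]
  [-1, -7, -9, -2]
x^4 + 8*x^3 + 16*x^2

The characteristic polynomial is χ_A(x) = x^2*(x + 4)^2, so the eigenvalues are known. The minimal polynomial is
  m_A(x) = Π_λ (x − λ)^{k_λ}
where k_λ is the size of the *largest* Jordan block for λ (equivalently, the smallest k with (A − λI)^k v = 0 for every generalised eigenvector v of λ).

  λ = -4: largest Jordan block has size 2, contributing (x + 4)^2
  λ = 0: largest Jordan block has size 2, contributing (x − 0)^2

So m_A(x) = x^2*(x + 4)^2 = x^4 + 8*x^3 + 16*x^2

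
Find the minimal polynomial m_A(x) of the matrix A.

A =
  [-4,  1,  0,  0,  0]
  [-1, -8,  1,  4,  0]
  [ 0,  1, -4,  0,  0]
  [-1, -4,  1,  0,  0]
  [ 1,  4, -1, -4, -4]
x^3 + 12*x^2 + 48*x + 64

The characteristic polynomial is χ_A(x) = (x + 4)^5, so the eigenvalues are known. The minimal polynomial is
  m_A(x) = Π_λ (x − λ)^{k_λ}
where k_λ is the size of the *largest* Jordan block for λ (equivalently, the smallest k with (A − λI)^k v = 0 for every generalised eigenvector v of λ).

  λ = -4: largest Jordan block has size 3, contributing (x + 4)^3

So m_A(x) = (x + 4)^3 = x^3 + 12*x^2 + 48*x + 64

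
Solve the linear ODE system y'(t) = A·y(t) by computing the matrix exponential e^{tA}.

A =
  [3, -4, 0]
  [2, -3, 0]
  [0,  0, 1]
e^{tA} =
  [2*exp(t) - exp(-t), -2*exp(t) + 2*exp(-t), 0]
  [exp(t) - exp(-t), -exp(t) + 2*exp(-t), 0]
  [0, 0, exp(t)]

Strategy: write A = P · J · P⁻¹ where J is a Jordan canonical form, so e^{tA} = P · e^{tJ} · P⁻¹, and e^{tJ} can be computed block-by-block.

A has Jordan form
J =
  [-1, 0, 0]
  [ 0, 1, 0]
  [ 0, 0, 1]
(up to reordering of blocks).

Per-block formulas:
  For a 1×1 block at λ = -1: exp(t · [-1]) = [e^(-1t)].
  For a 1×1 block at λ = 1: exp(t · [1]) = [e^(1t)].

After assembling e^{tJ} and conjugating by P, we get:

e^{tA} =
  [2*exp(t) - exp(-t), -2*exp(t) + 2*exp(-t), 0]
  [exp(t) - exp(-t), -exp(t) + 2*exp(-t), 0]
  [0, 0, exp(t)]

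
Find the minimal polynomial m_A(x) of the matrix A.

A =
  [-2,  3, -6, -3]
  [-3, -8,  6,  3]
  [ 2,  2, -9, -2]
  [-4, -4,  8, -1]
x^2 + 10*x + 25

The characteristic polynomial is χ_A(x) = (x + 5)^4, so the eigenvalues are known. The minimal polynomial is
  m_A(x) = Π_λ (x − λ)^{k_λ}
where k_λ is the size of the *largest* Jordan block for λ (equivalently, the smallest k with (A − λI)^k v = 0 for every generalised eigenvector v of λ).

  λ = -5: largest Jordan block has size 2, contributing (x + 5)^2

So m_A(x) = (x + 5)^2 = x^2 + 10*x + 25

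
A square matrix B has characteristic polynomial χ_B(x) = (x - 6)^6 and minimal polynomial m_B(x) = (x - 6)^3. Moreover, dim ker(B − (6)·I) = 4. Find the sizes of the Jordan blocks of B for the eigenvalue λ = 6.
Block sizes for λ = 6: [3, 1, 1, 1]

Step 1 — from the characteristic polynomial, algebraic multiplicity of λ = 6 is 6. From dim ker(B − (6)·I) = 4, there are exactly 4 Jordan blocks for λ = 6.
Step 2 — from the minimal polynomial, the factor (x − 6)^3 tells us the largest block for λ = 6 has size 3.
Step 3 — with total size 6, 4 blocks, and largest block 3, the block sizes (in nonincreasing order) are [3, 1, 1, 1].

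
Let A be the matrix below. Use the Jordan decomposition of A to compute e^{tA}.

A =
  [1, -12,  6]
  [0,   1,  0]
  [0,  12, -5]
e^{tA} =
  [exp(t), -2*exp(t) + 2*exp(-5*t), exp(t) - exp(-5*t)]
  [0, exp(t), 0]
  [0, 2*exp(t) - 2*exp(-5*t), exp(-5*t)]

Strategy: write A = P · J · P⁻¹ where J is a Jordan canonical form, so e^{tA} = P · e^{tJ} · P⁻¹, and e^{tJ} can be computed block-by-block.

A has Jordan form
J =
  [-5, 0, 0]
  [ 0, 1, 0]
  [ 0, 0, 1]
(up to reordering of blocks).

Per-block formulas:
  For a 1×1 block at λ = 1: exp(t · [1]) = [e^(1t)].
  For a 1×1 block at λ = -5: exp(t · [-5]) = [e^(-5t)].

After assembling e^{tJ} and conjugating by P, we get:

e^{tA} =
  [exp(t), -2*exp(t) + 2*exp(-5*t), exp(t) - exp(-5*t)]
  [0, exp(t), 0]
  [0, 2*exp(t) - 2*exp(-5*t), exp(-5*t)]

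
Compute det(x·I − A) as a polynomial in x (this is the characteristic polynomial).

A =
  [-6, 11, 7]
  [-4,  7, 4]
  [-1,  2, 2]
x^3 - 3*x^2 + 3*x - 1

Expanding det(x·I − A) (e.g. by cofactor expansion or by noting that A is similar to its Jordan form J, which has the same characteristic polynomial as A) gives
  χ_A(x) = x^3 - 3*x^2 + 3*x - 1
which factors as (x - 1)^3. The eigenvalues (with algebraic multiplicities) are λ = 1 with multiplicity 3.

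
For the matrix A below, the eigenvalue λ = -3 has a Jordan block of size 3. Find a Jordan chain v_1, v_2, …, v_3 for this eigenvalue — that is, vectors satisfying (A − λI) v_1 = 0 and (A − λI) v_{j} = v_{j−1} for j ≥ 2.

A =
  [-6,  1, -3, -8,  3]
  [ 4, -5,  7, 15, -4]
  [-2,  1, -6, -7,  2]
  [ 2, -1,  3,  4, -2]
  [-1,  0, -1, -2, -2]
A Jordan chain for λ = -3 of length 3:
v_1 = (-2, 2, -1, 1, -1)ᵀ
v_2 = (-3, 7, -3, 3, -1)ᵀ
v_3 = (0, 0, 1, 0, 0)ᵀ

Let N = A − (-3)·I. We want v_3 with N^3 v_3 = 0 but N^2 v_3 ≠ 0; then v_{j-1} := N · v_j for j = 3, …, 2.

Pick v_3 = (0, 0, 1, 0, 0)ᵀ.
Then v_2 = N · v_3 = (-3, 7, -3, 3, -1)ᵀ.
Then v_1 = N · v_2 = (-2, 2, -1, 1, -1)ᵀ.

Sanity check: (A − (-3)·I) v_1 = (0, 0, 0, 0, 0)ᵀ = 0. ✓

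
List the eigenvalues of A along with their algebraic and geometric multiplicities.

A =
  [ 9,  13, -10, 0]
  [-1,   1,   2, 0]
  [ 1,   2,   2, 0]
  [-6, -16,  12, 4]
λ = 4: alg = 4, geom = 2

Step 1 — factor the characteristic polynomial to read off the algebraic multiplicities:
  χ_A(x) = (x - 4)^4

Step 2 — compute geometric multiplicities via the rank-nullity identity g(λ) = n − rank(A − λI):
  rank(A − (4)·I) = 2, so dim ker(A − (4)·I) = n − 2 = 2

Summary:
  λ = 4: algebraic multiplicity = 4, geometric multiplicity = 2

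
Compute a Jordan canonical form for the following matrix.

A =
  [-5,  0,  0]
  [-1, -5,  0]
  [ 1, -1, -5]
J_3(-5)

The characteristic polynomial is
  det(x·I − A) = x^3 + 15*x^2 + 75*x + 125 = (x + 5)^3

Eigenvalues and multiplicities (the geometric multiplicity of λ is n − rank(A − λI), which equals the number of Jordan blocks for λ):
  λ = -5: algebraic multiplicity = 3, geometric multiplicity = 1

Determining the block sizes for each eigenvalue:
  λ = -5: one block (gm = 1), so the single block has size am = 3 → block sizes [3]

Assembling the blocks gives a Jordan form
J =
  [-5,  1,  0]
  [ 0, -5,  1]
  [ 0,  0, -5]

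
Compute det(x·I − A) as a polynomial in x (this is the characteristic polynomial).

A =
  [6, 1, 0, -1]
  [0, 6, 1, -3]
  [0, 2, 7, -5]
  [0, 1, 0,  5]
x^4 - 24*x^3 + 216*x^2 - 864*x + 1296

Expanding det(x·I − A) (e.g. by cofactor expansion or by noting that A is similar to its Jordan form J, which has the same characteristic polynomial as A) gives
  χ_A(x) = x^4 - 24*x^3 + 216*x^2 - 864*x + 1296
which factors as (x - 6)^4. The eigenvalues (with algebraic multiplicities) are λ = 6 with multiplicity 4.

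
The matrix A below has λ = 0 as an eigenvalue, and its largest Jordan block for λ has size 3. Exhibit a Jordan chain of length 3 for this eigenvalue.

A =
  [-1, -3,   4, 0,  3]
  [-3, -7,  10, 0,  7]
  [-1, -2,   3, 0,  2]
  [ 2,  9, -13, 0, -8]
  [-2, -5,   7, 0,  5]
A Jordan chain for λ = 0 of length 3:
v_1 = (1, 3, 1, -3, 2)ᵀ
v_2 = (-3, -7, -2, 9, -5)ᵀ
v_3 = (0, 1, 0, 0, 0)ᵀ

Let N = A − (0)·I. We want v_3 with N^3 v_3 = 0 but N^2 v_3 ≠ 0; then v_{j-1} := N · v_j for j = 3, …, 2.

Pick v_3 = (0, 1, 0, 0, 0)ᵀ.
Then v_2 = N · v_3 = (-3, -7, -2, 9, -5)ᵀ.
Then v_1 = N · v_2 = (1, 3, 1, -3, 2)ᵀ.

Sanity check: (A − (0)·I) v_1 = (0, 0, 0, 0, 0)ᵀ = 0. ✓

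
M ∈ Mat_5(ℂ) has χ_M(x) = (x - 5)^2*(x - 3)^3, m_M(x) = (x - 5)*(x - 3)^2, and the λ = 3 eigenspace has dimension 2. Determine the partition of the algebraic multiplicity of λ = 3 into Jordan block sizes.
Block sizes for λ = 3: [2, 1]

Step 1 — from the characteristic polynomial, algebraic multiplicity of λ = 3 is 3. From dim ker(M − (3)·I) = 2, there are exactly 2 Jordan blocks for λ = 3.
Step 2 — from the minimal polynomial, the factor (x − 3)^2 tells us the largest block for λ = 3 has size 2.
Step 3 — with total size 3, 2 blocks, and largest block 2, the block sizes (in nonincreasing order) are [2, 1].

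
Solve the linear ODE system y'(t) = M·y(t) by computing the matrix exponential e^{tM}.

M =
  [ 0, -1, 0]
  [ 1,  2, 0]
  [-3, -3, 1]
e^{tM} =
  [-t*exp(t) + exp(t), -t*exp(t), 0]
  [t*exp(t), t*exp(t) + exp(t), 0]
  [-3*t*exp(t), -3*t*exp(t), exp(t)]

Strategy: write M = P · J · P⁻¹ where J is a Jordan canonical form, so e^{tM} = P · e^{tJ} · P⁻¹, and e^{tJ} can be computed block-by-block.

M has Jordan form
J =
  [1, 1, 0]
  [0, 1, 0]
  [0, 0, 1]
(up to reordering of blocks).

Per-block formulas:
  For a 1×1 block at λ = 1: exp(t · [1]) = [e^(1t)].
  For a 2×2 Jordan block J_2(1): exp(t · J_2(1)) = e^(1t)·(I + t·N), where N is the 2×2 nilpotent shift.

After assembling e^{tJ} and conjugating by P, we get:

e^{tM} =
  [-t*exp(t) + exp(t), -t*exp(t), 0]
  [t*exp(t), t*exp(t) + exp(t), 0]
  [-3*t*exp(t), -3*t*exp(t), exp(t)]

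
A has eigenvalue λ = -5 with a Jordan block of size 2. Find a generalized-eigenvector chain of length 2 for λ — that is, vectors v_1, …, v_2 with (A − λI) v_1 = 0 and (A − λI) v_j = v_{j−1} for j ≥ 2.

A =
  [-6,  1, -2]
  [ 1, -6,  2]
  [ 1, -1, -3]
A Jordan chain for λ = -5 of length 2:
v_1 = (-1, 1, 1)ᵀ
v_2 = (1, 0, 0)ᵀ

Let N = A − (-5)·I. We want v_2 with N^2 v_2 = 0 but N^1 v_2 ≠ 0; then v_{j-1} := N · v_j for j = 2, …, 2.

Pick v_2 = (1, 0, 0)ᵀ.
Then v_1 = N · v_2 = (-1, 1, 1)ᵀ.

Sanity check: (A − (-5)·I) v_1 = (0, 0, 0)ᵀ = 0. ✓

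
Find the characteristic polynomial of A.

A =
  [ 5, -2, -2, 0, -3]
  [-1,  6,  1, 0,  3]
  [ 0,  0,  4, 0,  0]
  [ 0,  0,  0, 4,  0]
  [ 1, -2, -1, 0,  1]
x^5 - 20*x^4 + 160*x^3 - 640*x^2 + 1280*x - 1024

Expanding det(x·I − A) (e.g. by cofactor expansion or by noting that A is similar to its Jordan form J, which has the same characteristic polynomial as A) gives
  χ_A(x) = x^5 - 20*x^4 + 160*x^3 - 640*x^2 + 1280*x - 1024
which factors as (x - 4)^5. The eigenvalues (with algebraic multiplicities) are λ = 4 with multiplicity 5.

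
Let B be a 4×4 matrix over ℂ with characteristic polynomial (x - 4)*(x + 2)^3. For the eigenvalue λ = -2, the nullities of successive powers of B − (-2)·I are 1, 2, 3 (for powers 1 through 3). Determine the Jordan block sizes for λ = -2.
Block sizes for λ = -2: [3]

From the dimensions of kernels of powers, the number of Jordan blocks of size at least j is d_j − d_{j−1} where d_j = dim ker(N^j) (with d_0 = 0). Computing the differences gives [1, 1, 1].
The number of blocks of size exactly k is (#blocks of size ≥ k) − (#blocks of size ≥ k + 1), so the partition is: 1 block(s) of size 3.
In nonincreasing order the block sizes are [3].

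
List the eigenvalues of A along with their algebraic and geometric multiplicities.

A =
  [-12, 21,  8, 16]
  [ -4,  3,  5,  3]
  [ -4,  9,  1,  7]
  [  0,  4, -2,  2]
λ = -2: alg = 3, geom = 1; λ = 0: alg = 1, geom = 1

Step 1 — factor the characteristic polynomial to read off the algebraic multiplicities:
  χ_A(x) = x*(x + 2)^3

Step 2 — compute geometric multiplicities via the rank-nullity identity g(λ) = n − rank(A − λI):
  rank(A − (-2)·I) = 3, so dim ker(A − (-2)·I) = n − 3 = 1
  rank(A − (0)·I) = 3, so dim ker(A − (0)·I) = n − 3 = 1

Summary:
  λ = -2: algebraic multiplicity = 3, geometric multiplicity = 1
  λ = 0: algebraic multiplicity = 1, geometric multiplicity = 1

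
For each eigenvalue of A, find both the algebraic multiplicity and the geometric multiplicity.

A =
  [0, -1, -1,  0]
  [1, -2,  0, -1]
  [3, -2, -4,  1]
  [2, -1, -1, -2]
λ = -2: alg = 4, geom = 2

Step 1 — factor the characteristic polynomial to read off the algebraic multiplicities:
  χ_A(x) = (x + 2)^4

Step 2 — compute geometric multiplicities via the rank-nullity identity g(λ) = n − rank(A − λI):
  rank(A − (-2)·I) = 2, so dim ker(A − (-2)·I) = n − 2 = 2

Summary:
  λ = -2: algebraic multiplicity = 4, geometric multiplicity = 2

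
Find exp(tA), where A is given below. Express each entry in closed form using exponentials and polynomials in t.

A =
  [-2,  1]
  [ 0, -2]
e^{tA} =
  [exp(-2*t), t*exp(-2*t)]
  [0, exp(-2*t)]

Strategy: write A = P · J · P⁻¹ where J is a Jordan canonical form, so e^{tA} = P · e^{tJ} · P⁻¹, and e^{tJ} can be computed block-by-block.

A has Jordan form
J =
  [-2,  1]
  [ 0, -2]
(up to reordering of blocks).

Per-block formulas:
  For a 2×2 Jordan block J_2(-2): exp(t · J_2(-2)) = e^(-2t)·(I + t·N), where N is the 2×2 nilpotent shift.

After assembling e^{tJ} and conjugating by P, we get:

e^{tA} =
  [exp(-2*t), t*exp(-2*t)]
  [0, exp(-2*t)]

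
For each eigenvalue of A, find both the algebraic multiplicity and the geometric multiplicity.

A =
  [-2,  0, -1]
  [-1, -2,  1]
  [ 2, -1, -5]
λ = -3: alg = 3, geom = 1

Step 1 — factor the characteristic polynomial to read off the algebraic multiplicities:
  χ_A(x) = (x + 3)^3

Step 2 — compute geometric multiplicities via the rank-nullity identity g(λ) = n − rank(A − λI):
  rank(A − (-3)·I) = 2, so dim ker(A − (-3)·I) = n − 2 = 1

Summary:
  λ = -3: algebraic multiplicity = 3, geometric multiplicity = 1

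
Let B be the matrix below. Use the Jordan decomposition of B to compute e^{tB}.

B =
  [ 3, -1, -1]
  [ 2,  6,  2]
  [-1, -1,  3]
e^{tB} =
  [-t*exp(4*t) + exp(4*t), -t*exp(4*t), -t*exp(4*t)]
  [2*t*exp(4*t), 2*t*exp(4*t) + exp(4*t), 2*t*exp(4*t)]
  [-t*exp(4*t), -t*exp(4*t), -t*exp(4*t) + exp(4*t)]

Strategy: write B = P · J · P⁻¹ where J is a Jordan canonical form, so e^{tB} = P · e^{tJ} · P⁻¹, and e^{tJ} can be computed block-by-block.

B has Jordan form
J =
  [4, 1, 0]
  [0, 4, 0]
  [0, 0, 4]
(up to reordering of blocks).

Per-block formulas:
  For a 1×1 block at λ = 4: exp(t · [4]) = [e^(4t)].
  For a 2×2 Jordan block J_2(4): exp(t · J_2(4)) = e^(4t)·(I + t·N), where N is the 2×2 nilpotent shift.

After assembling e^{tJ} and conjugating by P, we get:

e^{tB} =
  [-t*exp(4*t) + exp(4*t), -t*exp(4*t), -t*exp(4*t)]
  [2*t*exp(4*t), 2*t*exp(4*t) + exp(4*t), 2*t*exp(4*t)]
  [-t*exp(4*t), -t*exp(4*t), -t*exp(4*t) + exp(4*t)]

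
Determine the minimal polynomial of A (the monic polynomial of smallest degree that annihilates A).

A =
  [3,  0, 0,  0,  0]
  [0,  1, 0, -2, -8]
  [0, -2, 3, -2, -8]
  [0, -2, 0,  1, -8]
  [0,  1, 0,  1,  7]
x^2 - 6*x + 9

The characteristic polynomial is χ_A(x) = (x - 3)^5, so the eigenvalues are known. The minimal polynomial is
  m_A(x) = Π_λ (x − λ)^{k_λ}
where k_λ is the size of the *largest* Jordan block for λ (equivalently, the smallest k with (A − λI)^k v = 0 for every generalised eigenvector v of λ).

  λ = 3: largest Jordan block has size 2, contributing (x − 3)^2

So m_A(x) = (x - 3)^2 = x^2 - 6*x + 9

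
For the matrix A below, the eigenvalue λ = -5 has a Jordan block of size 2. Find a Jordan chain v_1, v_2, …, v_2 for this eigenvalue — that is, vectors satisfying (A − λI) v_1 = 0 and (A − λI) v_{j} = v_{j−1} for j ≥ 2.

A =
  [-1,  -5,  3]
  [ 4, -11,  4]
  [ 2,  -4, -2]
A Jordan chain for λ = -5 of length 2:
v_1 = (-1, -2, -2)ᵀ
v_2 = (1, 1, 0)ᵀ

Let N = A − (-5)·I. We want v_2 with N^2 v_2 = 0 but N^1 v_2 ≠ 0; then v_{j-1} := N · v_j for j = 2, …, 2.

Pick v_2 = (1, 1, 0)ᵀ.
Then v_1 = N · v_2 = (-1, -2, -2)ᵀ.

Sanity check: (A − (-5)·I) v_1 = (0, 0, 0)ᵀ = 0. ✓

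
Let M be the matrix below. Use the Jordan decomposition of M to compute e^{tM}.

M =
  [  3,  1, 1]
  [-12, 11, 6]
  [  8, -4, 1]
e^{tM} =
  [-2*t*exp(5*t) + exp(5*t), t*exp(5*t), t*exp(5*t)]
  [-12*t*exp(5*t), 6*t*exp(5*t) + exp(5*t), 6*t*exp(5*t)]
  [8*t*exp(5*t), -4*t*exp(5*t), -4*t*exp(5*t) + exp(5*t)]

Strategy: write M = P · J · P⁻¹ where J is a Jordan canonical form, so e^{tM} = P · e^{tJ} · P⁻¹, and e^{tJ} can be computed block-by-block.

M has Jordan form
J =
  [5, 1, 0]
  [0, 5, 0]
  [0, 0, 5]
(up to reordering of blocks).

Per-block formulas:
  For a 1×1 block at λ = 5: exp(t · [5]) = [e^(5t)].
  For a 2×2 Jordan block J_2(5): exp(t · J_2(5)) = e^(5t)·(I + t·N), where N is the 2×2 nilpotent shift.

After assembling e^{tJ} and conjugating by P, we get:

e^{tM} =
  [-2*t*exp(5*t) + exp(5*t), t*exp(5*t), t*exp(5*t)]
  [-12*t*exp(5*t), 6*t*exp(5*t) + exp(5*t), 6*t*exp(5*t)]
  [8*t*exp(5*t), -4*t*exp(5*t), -4*t*exp(5*t) + exp(5*t)]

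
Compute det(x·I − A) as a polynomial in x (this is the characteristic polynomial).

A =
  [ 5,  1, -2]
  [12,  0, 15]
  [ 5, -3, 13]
x^3 - 18*x^2 + 108*x - 216

Expanding det(x·I − A) (e.g. by cofactor expansion or by noting that A is similar to its Jordan form J, which has the same characteristic polynomial as A) gives
  χ_A(x) = x^3 - 18*x^2 + 108*x - 216
which factors as (x - 6)^3. The eigenvalues (with algebraic multiplicities) are λ = 6 with multiplicity 3.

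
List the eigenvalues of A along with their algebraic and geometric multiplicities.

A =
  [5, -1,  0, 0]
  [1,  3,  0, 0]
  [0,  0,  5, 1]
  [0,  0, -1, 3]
λ = 4: alg = 4, geom = 2

Step 1 — factor the characteristic polynomial to read off the algebraic multiplicities:
  χ_A(x) = (x - 4)^4

Step 2 — compute geometric multiplicities via the rank-nullity identity g(λ) = n − rank(A − λI):
  rank(A − (4)·I) = 2, so dim ker(A − (4)·I) = n − 2 = 2

Summary:
  λ = 4: algebraic multiplicity = 4, geometric multiplicity = 2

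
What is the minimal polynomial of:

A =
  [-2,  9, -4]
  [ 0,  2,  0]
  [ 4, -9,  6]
x^2 - 4*x + 4

The characteristic polynomial is χ_A(x) = (x - 2)^3, so the eigenvalues are known. The minimal polynomial is
  m_A(x) = Π_λ (x − λ)^{k_λ}
where k_λ is the size of the *largest* Jordan block for λ (equivalently, the smallest k with (A − λI)^k v = 0 for every generalised eigenvector v of λ).

  λ = 2: largest Jordan block has size 2, contributing (x − 2)^2

So m_A(x) = (x - 2)^2 = x^2 - 4*x + 4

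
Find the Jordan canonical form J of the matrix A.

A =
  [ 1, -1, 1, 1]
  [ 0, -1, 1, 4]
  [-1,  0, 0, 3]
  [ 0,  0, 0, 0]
J_3(0) ⊕ J_1(0)

The characteristic polynomial is
  det(x·I − A) = x^4

Eigenvalues and multiplicities (the geometric multiplicity of λ is n − rank(A − λI), which equals the number of Jordan blocks for λ):
  λ = 0: algebraic multiplicity = 4, geometric multiplicity = 2

Determining the block sizes for each eigenvalue:
  λ = 0: with am = 4 and gm = 2, the partition is not yet determined (e.g. several partitions of 4 into 2 parts exist). Let N = A − (0)·I. Computing rank(N^1) = 2, rank(N^2) = 1, rank(N^3) = 0; the number of blocks of size ≥ j is rank(N^{j−1}) − rank(N^j), giving [2, 1, 1]. So we have 1 block(s) of size 3, 1 block(s) of size 1 → block sizes [3, 1]

Assembling the blocks gives a Jordan form
J =
  [0, 1, 0, 0]
  [0, 0, 1, 0]
  [0, 0, 0, 0]
  [0, 0, 0, 0]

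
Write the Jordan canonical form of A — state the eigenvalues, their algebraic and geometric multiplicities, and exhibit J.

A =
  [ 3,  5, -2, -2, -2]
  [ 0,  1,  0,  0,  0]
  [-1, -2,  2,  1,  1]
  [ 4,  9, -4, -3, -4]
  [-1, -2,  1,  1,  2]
J_2(1) ⊕ J_2(1) ⊕ J_1(1)

The characteristic polynomial is
  det(x·I − A) = x^5 - 5*x^4 + 10*x^3 - 10*x^2 + 5*x - 1 = (x - 1)^5

Eigenvalues and multiplicities (the geometric multiplicity of λ is n − rank(A − λI), which equals the number of Jordan blocks for λ):
  λ = 1: algebraic multiplicity = 5, geometric multiplicity = 3

Determining the block sizes for each eigenvalue:
  λ = 1: with am = 5 and gm = 3, the partition is not yet determined (e.g. several partitions of 5 into 3 parts exist). Let N = A − (1)·I. Computing rank(N^1) = 2, rank(N^2) = 0; the number of blocks of size ≥ j is rank(N^{j−1}) − rank(N^j), giving [3, 2]. So we have 2 block(s) of size 2, 1 block(s) of size 1 → block sizes [2, 2, 1]

Assembling the blocks gives a Jordan form
J =
  [1, 1, 0, 0, 0]
  [0, 1, 0, 0, 0]
  [0, 0, 1, 1, 0]
  [0, 0, 0, 1, 0]
  [0, 0, 0, 0, 1]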